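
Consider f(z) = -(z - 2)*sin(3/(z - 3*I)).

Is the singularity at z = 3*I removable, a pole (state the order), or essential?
Let u = z - 3*I. Then
  sin(3/u) = Σ_{k≥0} (-1)^k (3)^(2k+1)/((2k+1)!·u^(2k+1)) = 3/u - 9/(2*u^3) + 81/(40*u^5) + ...
which has infinitely many negative powers of u, so sin(3/(z - 3*I)) has an essential singularity at z = 3*I.
The extra factor z - 2 is a nonzero polynomial; if the product had at most a pole at z = 3*I, dividing by that polynomial would leave sin(3/(z - 3*I)) with at most a pole too — contradiction. (Equivalently, the product's Laurent series still has infinitely many negative powers.)
So the singularity is essential.

Final answer: essential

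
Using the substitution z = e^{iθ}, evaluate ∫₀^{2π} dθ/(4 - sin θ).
2*sqrt(15)*pi/15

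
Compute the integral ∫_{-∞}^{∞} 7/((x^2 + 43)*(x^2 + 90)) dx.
7*pi*(-43*sqrt(10) + 30*sqrt(43))/60630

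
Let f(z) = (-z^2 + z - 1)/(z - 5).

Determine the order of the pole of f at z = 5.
Factor the denominator:
  z - 5 = (z - 5)

The numerator P(z) = -z^2 + z - 1 has P(5) = -21 ≠ 0, so no factor of (z - 5) cancels.
Near z = 5 we can therefore write f(z) = g(z)/(z - 5) with g analytic at 5 and g(5) ≠ 0 (g is just the numerator).

Hence z = 5 is a pole of order 1.

Final answer: 1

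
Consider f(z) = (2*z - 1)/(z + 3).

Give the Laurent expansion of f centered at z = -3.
-7/(z + 3) + 2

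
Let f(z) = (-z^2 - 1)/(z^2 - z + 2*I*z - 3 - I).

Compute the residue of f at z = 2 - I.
Write f(z) = P(z)/Q(z) with P(z) = -z^2 - 1 and Q(z) = z^2 - z + 2*I*z - 3 - I.
The denominator factors as Q(z) = (z - 2 + I)*(z + 1 + I), so z = 2 - I is a simple zero of Q and P is analytic there; z = 2 - I is therefore a simple pole and
  Res(f, z₀) = P(z₀)/Q'(z₀).

Q'(z) = 2*z - 1 + 2*I, so Q'(2 - I) = 3.
P(2 - I) = -4 + 4*I.

Res(f, 2 - I) = (-4 + 4*I)/(3) = -4/3 + 4*I/3

Final answer: -4/3 + 4*I/3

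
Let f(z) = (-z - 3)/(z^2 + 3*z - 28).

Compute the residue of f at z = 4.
Write f(z) = P(z)/Q(z) with P(z) = -z - 3 and Q(z) = z^2 + 3*z - 28.
The denominator factors as Q(z) = (z + 7)*(z - 4), so z = 4 is a simple zero of Q and P is analytic there; z = 4 is therefore a simple pole and
  Res(f, z₀) = P(z₀)/Q'(z₀).

Q'(z) = 2*z + 3, so Q'(4) = 11.
P(4) = -7.

Res(f, 4) = (-7)/(11) = -7/11

Final answer: -7/11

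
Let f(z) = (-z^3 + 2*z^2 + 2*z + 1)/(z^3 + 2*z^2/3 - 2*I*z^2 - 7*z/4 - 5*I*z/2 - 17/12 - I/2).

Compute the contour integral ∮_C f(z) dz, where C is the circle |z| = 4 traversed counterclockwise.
By the residue theorem, ∮_C f(z) dz = 2πi · (sum of the residues of f at the poles inside |z| = 4).

The denominator factors as (z - 1 - 3*I/2)*(z + 2/3 - I/2)*(z + 1), so the singularities of f are simple poles at z = 1 + 3*I/2, z = -2/3 + I/2, z = -1.
  |1 + 3*I/2|² = 13/4 < 16 = 4², so this pole is inside the contour.
  |-2/3 + I/2|² = 25/36 < 16 = 4², so this pole is inside the contour.
  |-1|² = 1 < 16 = 4², so this pole is inside the contour.

With P(z) = -z^3 + 2*z^2 + 2*z + 1 and Q(z) = z^3 + 2*z^2/3 - 2*I*z^2 - 7*z/4 - 5*I*z/2 - 17/12 - I/2, each pole is simple, so Res(f, z₀) = P(z₀)/Q'(z₀) with Q'(z) = 3*z^2 + 4*z/3 - 4*I*z - 7/4 - 5*I/2.
  Res(f, 1 + 3*I/2) = P(1 + 3*I/2)/Q'(1 + 3*I/2) = (25/4 + 63*I/8)/(11/6 + 9*I/2) = 6753/3400 - 1971*I/3400
  Res(f, -2/3 + I/2) = P(-2/3 + I/2)/Q'(-2/3 + I/2) = (-4/27 - 7*I/8)/(-1/18 - 7*I/6) = 4001/5304 - 161*I/1768
  Res(f, -1) = P(-1)/Q'(-1) = (2)/(-1/12 + 3*I/2) = -24/325 - 432*I/325

Sum of residues inside C: 8/3 - 2*I
∮_C f(z) dz = 2πi · (8/3 - 2*I) = pi*(4 + 16*I/3)

Final answer: pi*(4 + 16*I/3)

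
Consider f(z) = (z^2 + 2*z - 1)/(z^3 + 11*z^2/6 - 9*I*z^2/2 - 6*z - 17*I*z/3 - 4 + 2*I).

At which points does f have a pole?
{-3/2 + 3*I/2, -1/3 + I, 2*I}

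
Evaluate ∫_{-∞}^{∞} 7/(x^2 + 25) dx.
Let f(z) = 7/(z^2 + 25). The denominator has no real zeros and deg Q - deg P = 2 ≥ 2, so the integral of f over the upper semicircle |z| = R tends to 0 as R → ∞. Closing the contour in the upper half-plane,
  ∫_{-∞}^{∞} f(x) dx = 2πi · Σ Res(f, z_k)  over the poles with Im z_k > 0.

Zeros of the denominator: z^2 + 25 = 0 gives z = ±5*I.
Upper half-plane: z = 5*I (simple).

Each pole is a simple zero of Q(z) = z^2 + 25, so Res(f, z₀) = P(z₀)/Q'(z₀) with P(z) = 7, Q'(z) = 2*z:
  Res(f, 5*I) = (7)/(10*I) = -7*I/10

∫_{-∞}^{∞} f(x) dx = 2πi · (-7*I/10) = 7*pi/5

Final answer: 7*pi/5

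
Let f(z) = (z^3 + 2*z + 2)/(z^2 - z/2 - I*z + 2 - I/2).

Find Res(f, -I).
8/37 + 26*I/37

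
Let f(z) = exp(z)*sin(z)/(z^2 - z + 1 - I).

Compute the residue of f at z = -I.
(2/5 + I/5)*exp(-I)*sinh(1)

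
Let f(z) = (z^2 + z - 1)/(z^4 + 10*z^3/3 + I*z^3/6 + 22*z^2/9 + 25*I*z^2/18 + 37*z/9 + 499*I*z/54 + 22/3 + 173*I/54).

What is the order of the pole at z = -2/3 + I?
2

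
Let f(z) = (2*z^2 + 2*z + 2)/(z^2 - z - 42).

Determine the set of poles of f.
The singularities of f are the zeros of the denominator. Factoring,
  z^2 - z - 42 = (z + 6)*(z - 7)
so the candidates are z = -6, z = 7.

Check the numerator P(z) = 2*z^2 + 2*z + 2 at each one:
  P(-6) = 62 ≠ 0, so z = -6 is a (simple) pole.
  P(7) = 114 ≠ 0, so z = 7 is a (simple) pole.

Poles of f: {-6, 7}

Final answer: {-6, 7}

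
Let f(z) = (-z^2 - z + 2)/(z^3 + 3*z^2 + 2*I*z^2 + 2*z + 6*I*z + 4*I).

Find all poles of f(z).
The singularities of f are the zeros of the denominator. Factoring,
  z^3 + 3*z^2 + 2*I*z^2 + 2*z + 6*I*z + 4*I = (z + 2)*(z + 1)*(z + 2*I)
so the candidates are z = -2, z = -1, z = -2*I.

Check the numerator P(z) = -z^2 - z + 2 at each one:
  P(-2) = 0, so the factor (z + 2) cancels and z = -2 is only a removable singularity, not a pole.
  P(-1) = 2 ≠ 0, so z = -1 is a (simple) pole.
  P(-2*I) = 6 + 2*I ≠ 0, so z = -2*I is a (simple) pole.

Poles of f: {-1, -2*I}

Final answer: {-1, -2*I}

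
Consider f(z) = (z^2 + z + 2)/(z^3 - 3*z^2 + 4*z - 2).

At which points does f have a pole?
{1 - I, 1, 1 + I}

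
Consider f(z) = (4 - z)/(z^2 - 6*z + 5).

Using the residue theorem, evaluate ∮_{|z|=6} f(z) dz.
By the residue theorem, ∮_C f(z) dz = 2πi · (sum of the residues of f at the poles inside |z| = 6).

The denominator factors as (z - 5)*(z - 1), so the singularities of f are simple poles at z = 5, z = 1.
  |5|² = 25 < 36 = 6², so this pole is inside the contour.
  |1|² = 1 < 36 = 6², so this pole is inside the contour.

With P(z) = 4 - z and Q(z) = z^2 - 6*z + 5, each pole is simple, so Res(f, z₀) = P(z₀)/Q'(z₀) with Q'(z) = 2*z - 6.
  Res(f, 5) = P(5)/Q'(5) = (-1)/(4) = -1/4
  Res(f, 1) = P(1)/Q'(1) = (3)/(-4) = -3/4

Sum of residues inside C: -1
∮_C f(z) dz = 2πi · (-1) = -2*I*pi

Final answer: -2*I*pi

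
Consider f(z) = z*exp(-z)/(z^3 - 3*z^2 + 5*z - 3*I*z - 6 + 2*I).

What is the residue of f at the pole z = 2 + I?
Write f(z) = P(z)/Q(z) with P(z) = z*exp(-z) and Q(z) = z^3 - 3*z^2 + 5*z - 3*I*z - 6 + 2*I.
The denominator factors as Q(z) = (z - 2 - I)*(z + 2*I)*(z - 1 - I), so z = 2 + I is a simple zero of Q and P is analytic there; z = 2 + I is therefore a simple pole and
  Res(f, z₀) = P(z₀)/Q'(z₀).

Q'(z) = 3*z^2 - 6*z + 5 - 3*I, so Q'(2 + I) = 2 + 3*I.
P(2 + I) = (2 + I)*exp(-2 - I).

Res(f, 2 + I) = ((2 + I)*exp(-2 - I))/(2 + 3*I) = (7/13 - 4*I/13)*exp(-2 - I)

Final answer: (7/13 - 4*I/13)*exp(-2 - I)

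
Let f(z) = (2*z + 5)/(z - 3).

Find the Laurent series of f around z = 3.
Put w = z - (3), i.e. z = w + 3. The denominator is w, so it suffices to rewrite the numerator in powers of w.

P(z) = 2*z + 5
P(w + 3) = 11 + 2*w

Dividing each term by w:
  f = 11/w + 2

Substituting back w = z - 3:
  f(z) = 11/(z - 3) + 2

The series is finite because the numerator is a polynomial; the negative powers form the principal part, and the coefficient of 1/(z - 3) gives Res(f, 3) = 11.

Final answer: 11/(z - 3) + 2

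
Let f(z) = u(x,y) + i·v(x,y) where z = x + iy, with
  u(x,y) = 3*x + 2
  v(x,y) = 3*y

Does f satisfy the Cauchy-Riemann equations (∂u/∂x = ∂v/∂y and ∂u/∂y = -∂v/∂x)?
∂u/∂x = 3
∂v/∂y = 3
∂u/∂y = 0
∂v/∂x = 0
∂u/∂x = ∂v/∂y and ∂u/∂y = -∂v/∂x hold identically; f is analytic.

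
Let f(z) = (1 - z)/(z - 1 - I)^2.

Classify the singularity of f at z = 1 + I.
Write f(z) = g(z)/(z - 1 - I)^2 with g(z) = 1 - z.
g is entire and g(1 + I) = -I ≠ 0, so no factor of (z - 1 - I) cancels: the Laurent expansion of f about z = 1 + I starts at the power -2, i.e. lim_{z→z₀} (z - z₀)^2 f(z) = -I is finite and nonzero.
So z = 1 + I is a pole of order 2.

Final answer: pole of order 2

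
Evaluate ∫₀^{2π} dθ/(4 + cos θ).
2*sqrt(15)*pi/15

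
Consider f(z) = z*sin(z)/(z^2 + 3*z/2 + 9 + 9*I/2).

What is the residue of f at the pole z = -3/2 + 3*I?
Write f(z) = P(z)/Q(z) with P(z) = z*sin(z) and Q(z) = z^2 + 3*z/2 + 9 + 9*I/2.
The denominator factors as Q(z) = (z + 3*I)*(z + 3/2 - 3*I), so z = -3/2 + 3*I is a simple zero of Q and P is analytic there; z = -3/2 + 3*I is therefore a simple pole and
  Res(f, z₀) = P(z₀)/Q'(z₀).

Q'(z) = 2*z + 3/2, so Q'(-3/2 + 3*I) = -3/2 + 6*I.
P(-3/2 + 3*I) = (3/2 - 3*I)*sin(3/2 - 3*I).

Res(f, -3/2 + 3*I) = ((3/2 - 3*I)*sin(3/2 - 3*I))/(-3/2 + 6*I) = (-9/17 - 2*I/17)*sin(3/2 - 3*I)

Final answer: (-9/17 - 2*I/17)*sin(3/2 - 3*I)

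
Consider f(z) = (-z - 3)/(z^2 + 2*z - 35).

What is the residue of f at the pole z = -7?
Write f(z) = P(z)/Q(z) with P(z) = -z - 3 and Q(z) = z^2 + 2*z - 35.
The denominator factors as Q(z) = (z - 5)*(z + 7), so z = -7 is a simple zero of Q and P is analytic there; z = -7 is therefore a simple pole and
  Res(f, z₀) = P(z₀)/Q'(z₀).

Q'(z) = 2*z + 2, so Q'(-7) = -12.
P(-7) = 4.

Res(f, -7) = (4)/(-12) = -1/3

Final answer: -1/3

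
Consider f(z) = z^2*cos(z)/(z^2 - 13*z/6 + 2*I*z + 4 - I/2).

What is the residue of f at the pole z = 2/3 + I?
Write f(z) = P(z)/Q(z) with P(z) = z^2*cos(z) and Q(z) = z^2 - 13*z/6 + 2*I*z + 4 - I/2.
The denominator factors as Q(z) = (z - 2/3 - I)*(z - 3/2 + 3*I), so z = 2/3 + I is a simple zero of Q and P is analytic there; z = 2/3 + I is therefore a simple pole and
  Res(f, z₀) = P(z₀)/Q'(z₀).

Q'(z) = 2*z - 13/6 + 2*I, so Q'(2/3 + I) = -5/6 + 4*I.
P(2/3 + I) = (-5/9 + 4*I/3)*cos(2/3 + I).

Res(f, 2/3 + I) = ((-5/9 + 4*I/3)*cos(2/3 + I))/(-5/6 + 4*I) = (626/1803 + 40*I/601)*cos(2/3 + I)

Final answer: (626/1803 + 40*I/601)*cos(2/3 + I)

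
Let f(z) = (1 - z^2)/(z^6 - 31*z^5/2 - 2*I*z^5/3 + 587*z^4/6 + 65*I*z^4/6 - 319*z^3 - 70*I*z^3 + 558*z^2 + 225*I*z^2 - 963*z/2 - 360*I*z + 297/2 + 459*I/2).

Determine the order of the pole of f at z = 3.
4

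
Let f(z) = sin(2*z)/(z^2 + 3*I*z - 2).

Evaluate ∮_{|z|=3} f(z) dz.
By the residue theorem, ∮_C f(z) dz = 2πi · (sum of the residues of f at the poles inside |z| = 3).

The denominator factors as (z + I)*(z + 2*I), so the singularities of f are simple poles at z = -I, z = -2*I.
  |-I|² = 1 < 9 = 3², so this pole is inside the contour.
  |-2*I|² = 4 < 9 = 3², so this pole is inside the contour.

With P(z) = sin(2*z) and Q(z) = z^2 + 3*I*z - 2, each pole is simple, so Res(f, z₀) = P(z₀)/Q'(z₀) with Q'(z) = 2*z + 3*I.
  Res(f, -I) = P(-I)/Q'(-I) = (-I*sinh(2))/(I) = -sinh(2)
  Res(f, -2*I) = P(-2*I)/Q'(-2*I) = (-I*sinh(4))/(-I) = sinh(4)

Sum of residues inside C: -sinh(2) + sinh(4)
∮_C f(z) dz = 2πi · (-sinh(2) + sinh(4)) = -2*I*pi*sinh(2) + 2*I*pi*sinh(4)

Final answer: -2*I*pi*sinh(2) + 2*I*pi*sinh(4)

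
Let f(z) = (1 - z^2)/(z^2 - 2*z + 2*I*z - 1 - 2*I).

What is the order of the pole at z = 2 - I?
1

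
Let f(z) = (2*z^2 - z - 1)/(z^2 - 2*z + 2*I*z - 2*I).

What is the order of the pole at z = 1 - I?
2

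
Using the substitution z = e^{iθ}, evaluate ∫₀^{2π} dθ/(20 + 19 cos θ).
Let J = ∫₀^{2π} dθ/(20 + 19 cos θ).
Put z = e^{iθ}: then cos θ = (z + 1/z)/2, dθ = dz/(iz), and z runs once counterclockwise around |z| = 1:
  J = ∮_{|z|=1} 1/(20 + 19*(z + 1/z)/2) · dz/(iz) = (2/i) ∮_{|z|=1} dz/(19*z^2 + 40*z + 19).
The roots of 19*z^2 + 40*z + 19 are z = (-20 ± sqrt(20^2 - 19^2))/19, with sqrt(39) = sqrt(39); their product is 1, so only z₊ = -20/19 + sqrt(39)/19 lies inside the unit circle (z₋ = -20/19 - sqrt(39)/19 lies outside).
z₊ is a simple zero of q(z) = 19*z^2 + 40*z + 19, so Res(1/q, z₊) = 1/q'(z₊) with q'(z) = 38*z + 40; and q'(z₊) = 19*(z₊ - z₋) = 2*sqrt(39).
Therefore J = (2/i) · 2πi · 1/(2*sqrt(39)) = 2*pi/(sqrt(39)) = 2*sqrt(39)*pi/39

Final answer: 2*sqrt(39)*pi/39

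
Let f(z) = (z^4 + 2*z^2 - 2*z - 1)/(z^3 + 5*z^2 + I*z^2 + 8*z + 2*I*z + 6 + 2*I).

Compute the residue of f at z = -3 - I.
Write f(z) = P(z)/Q(z) with P(z) = z^4 + 2*z^2 - 2*z - 1 and Q(z) = z^3 + 5*z^2 + I*z^2 + 8*z + 2*I*z + 6 + 2*I.
The denominator factors as Q(z) = (z + 3 + I)*(z + 1 - I)*(z + 1 + I), so z = -3 - I is a simple zero of Q and P is analytic there; z = -3 - I is therefore a simple pole and
  Res(f, z₀) = P(z₀)/Q'(z₀).

Q'(z) = 3*z^2 + 10*z + 2*I*z + 8 + 2*I, so Q'(-3 - I) = 4 + 4*I.
P(-3 - I) = 49 + 110*I.

Res(f, -3 - I) = (49 + 110*I)/(4 + 4*I) = 159/8 + 61*I/8

Final answer: 159/8 + 61*I/8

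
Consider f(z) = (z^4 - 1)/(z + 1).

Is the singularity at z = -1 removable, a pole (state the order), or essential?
removable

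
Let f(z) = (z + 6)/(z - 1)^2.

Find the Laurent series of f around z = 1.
Put w = z - (1), i.e. z = w + 1. The denominator is w^2, so it suffices to rewrite the numerator in powers of w.

P(z) = z + 6
P(w + 1) = 7 + w

Dividing each term by w^2:
  f = 7/w^2 + 1/w

Substituting back w = z - 1:
  f(z) = 7/(z - 1)^2 + 1/(z - 1)

The series is finite because the numerator is a polynomial; the negative powers form the principal part, and the coefficient of 1/(z - 1) gives Res(f, 1) = 1.

Final answer: 7/(z - 1)^2 + 1/(z - 1)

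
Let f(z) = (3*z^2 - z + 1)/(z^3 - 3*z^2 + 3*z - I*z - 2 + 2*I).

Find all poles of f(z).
The singularities of f are the zeros of the denominator. Factoring,
  z^3 - 3*z^2 + 3*z - I*z - 2 + 2*I = (z - 2)*(z - 1 - I)*(z + I)
so the candidates are z = 2, z = 1 + I, z = -I.

Check the numerator P(z) = 3*z^2 - z + 1 at each one:
  P(2) = 11 ≠ 0, so z = 2 is a (simple) pole.
  P(1 + I) = 5*I ≠ 0, so z = 1 + I is a (simple) pole.
  P(-I) = -2 + I ≠ 0, so z = -I is a (simple) pole.

Poles of f: {-I, 1 + I, 2}

Final answer: {-I, 1 + I, 2}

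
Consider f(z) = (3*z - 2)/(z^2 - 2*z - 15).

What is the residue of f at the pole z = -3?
Write f(z) = P(z)/Q(z) with P(z) = 3*z - 2 and Q(z) = z^2 - 2*z - 15.
The denominator factors as Q(z) = (z + 3)*(z - 5), so z = -3 is a simple zero of Q and P is analytic there; z = -3 is therefore a simple pole and
  Res(f, z₀) = P(z₀)/Q'(z₀).

Q'(z) = 2*z - 2, so Q'(-3) = -8.
P(-3) = -11.

Res(f, -3) = (-11)/(-8) = 11/8

Final answer: 11/8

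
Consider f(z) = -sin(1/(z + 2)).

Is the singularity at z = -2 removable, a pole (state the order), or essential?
Let u = z + 2. Then
  sin(1/u) = Σ_{k≥0} (-1)^k (1)^(2k+1)/((2k+1)!·u^(2k+1)) = 1/u - 1/(6*u^3) + 1/(120*u^5) + ...
which has infinitely many negative powers of u, so sin(1/(z + 2)) has an essential singularity at z = -2.
So the singularity is essential.

Final answer: essential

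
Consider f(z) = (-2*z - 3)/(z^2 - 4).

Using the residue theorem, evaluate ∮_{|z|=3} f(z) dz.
-4*I*pi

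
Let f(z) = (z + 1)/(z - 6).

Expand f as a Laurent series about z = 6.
Put w = z - (6), i.e. z = w + 6. The denominator is w, so it suffices to rewrite the numerator in powers of w.

P(z) = z + 1
P(w + 6) = 7 + w

Dividing each term by w:
  f = 7/w + 1

Substituting back w = z - 6:
  f(z) = 7/(z - 6) + 1

The series is finite because the numerator is a polynomial; the negative powers form the principal part, and the coefficient of 1/(z - 6) gives Res(f, 6) = 7.

Final answer: 7/(z - 6) + 1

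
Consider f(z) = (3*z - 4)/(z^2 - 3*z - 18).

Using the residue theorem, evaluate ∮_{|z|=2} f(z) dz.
0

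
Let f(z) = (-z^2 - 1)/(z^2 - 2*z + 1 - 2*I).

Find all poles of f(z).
{2 + I}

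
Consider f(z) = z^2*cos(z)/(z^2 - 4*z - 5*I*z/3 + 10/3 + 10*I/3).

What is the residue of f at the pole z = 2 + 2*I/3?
Write f(z) = P(z)/Q(z) with P(z) = z^2*cos(z) and Q(z) = z^2 - 4*z - 5*I*z/3 + 10/3 + 10*I/3.
The denominator factors as Q(z) = (z - 2 - I)*(z - 2 - 2*I/3), so z = 2 + 2*I/3 is a simple zero of Q and P is analytic there; z = 2 + 2*I/3 is therefore a simple pole and
  Res(f, z₀) = P(z₀)/Q'(z₀).

Q'(z) = 2*z - 4 - 5*I/3, so Q'(2 + 2*I/3) = -I/3.
P(2 + 2*I/3) = (32/9 + 8*I/3)*cos(2 + 2*I/3).

Res(f, 2 + 2*I/3) = ((32/9 + 8*I/3)*cos(2 + 2*I/3))/(-I/3) = (-8 + 32*I/3)*cos(2 + 2*I/3)

Final answer: (-8 + 32*I/3)*cos(2 + 2*I/3)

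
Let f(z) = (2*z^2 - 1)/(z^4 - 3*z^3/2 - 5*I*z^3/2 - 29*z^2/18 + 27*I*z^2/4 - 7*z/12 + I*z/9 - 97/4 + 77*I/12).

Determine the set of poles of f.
The singularities of f are the zeros of the denominator. Factoring,
  z^4 - 3*z^3/2 - 5*I*z^3/2 - 29*z^2/18 + 27*I*z^2/4 - 7*z/12 + I*z/9 - 97/4 + 77*I/12 = (z - 1/3 + 3*I/2)*(z - 3)*(z + 1/3 - 3*I)*(z + 3/2 - I)
so the candidates are z = 1/3 - 3*I/2, z = 3, z = -1/3 + 3*I, z = -3/2 + I.

Check the numerator P(z) = 2*z^2 - 1 at each one:
  P(1/3 - 3*I/2) = -95/18 - 2*I ≠ 0, so z = 1/3 - 3*I/2 is a (simple) pole.
  P(3) = 17 ≠ 0, so z = 3 is a (simple) pole.
  P(-1/3 + 3*I) = -169/9 - 4*I ≠ 0, so z = -1/3 + 3*I is a (simple) pole.
  P(-3/2 + I) = 3/2 - 6*I ≠ 0, so z = -3/2 + I is a (simple) pole.

Poles of f: {-3/2 + I, -1/3 + 3*I, 1/3 - 3*I/2, 3}

Final answer: {-3/2 + I, -1/3 + 3*I, 1/3 - 3*I/2, 3}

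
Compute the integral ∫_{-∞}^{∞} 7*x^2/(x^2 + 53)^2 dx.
Let f(z) = 7*z^2/(z^2 + 53)^2. The denominator has no real zeros and deg Q - deg P = 2 ≥ 2, so the integral of f over the upper semicircle |z| = R tends to 0 as R → ∞. Closing the contour in the upper half-plane,
  ∫_{-∞}^{∞} f(x) dx = 2πi · Σ Res(f, z_k)  over the poles with Im z_k > 0.

Zeros of the denominator: z^2 + 53 = 0 gives z = ±sqrt(53)*I.
Upper half-plane: z = sqrt(53)*I (a pole of order 2).

Write f(z) = g(z)/(z - sqrt(53)*I)^2 with g(z) = 7*z^2/(z + sqrt(53)*I)^2. For a double pole, Res(f, z₀) = g'(z₀):
  g'(z) = 14*sqrt(53)*I*z/(z + sqrt(53)*I)^3
  Res(f, sqrt(53)*I) = g'(sqrt(53)*I) = -7*sqrt(53)*I/212

∫_{-∞}^{∞} f(x) dx = 2πi · (-7*sqrt(53)*I/212) = 7*sqrt(53)*pi/106

Final answer: 7*sqrt(53)*pi/106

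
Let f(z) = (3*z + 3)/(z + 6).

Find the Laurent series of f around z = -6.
Put w = z - (-6), i.e. z = w - 6. The denominator is w, so it suffices to rewrite the numerator in powers of w.

P(z) = 3*z + 3
P(w - 6) = -15 + 3*w

Dividing each term by w:
  f = -15/w + 3

Substituting back w = z + 6:
  f(z) = -15/(z + 6) + 3

The series is finite because the numerator is a polynomial; the negative powers form the principal part, and the coefficient of 1/(z + 6) gives Res(f, -6) = -15.

Final answer: -15/(z + 6) + 3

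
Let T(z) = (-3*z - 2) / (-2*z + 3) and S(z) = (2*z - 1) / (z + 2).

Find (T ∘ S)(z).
(T ∘ S)(z) = T(S(z)) = ((-3)*S(z) + (-2))/((-2)*S(z) + (3)). Multiply numerator and denominator by z + 2:
  numerator:   (-3)*(2*z - 1) + (-2)*(z + 2) = -8*z - 1
  denominator: (-2)*(2*z - 1) + (3)*(z + 2) = -z + 8
(T ∘ S)(z) = (-8*z - 1)/(-z + 8) = (8*z + 1)/(z - 8)

Final answer: (8*z + 1)/(z - 8)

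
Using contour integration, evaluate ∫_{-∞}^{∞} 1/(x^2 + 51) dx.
Let f(z) = 1/(z^2 + 51). The denominator has no real zeros and deg Q - deg P = 2 ≥ 2, so the integral of f over the upper semicircle |z| = R tends to 0 as R → ∞. Closing the contour in the upper half-plane,
  ∫_{-∞}^{∞} f(x) dx = 2πi · Σ Res(f, z_k)  over the poles with Im z_k > 0.

Zeros of the denominator: z^2 + 51 = 0 gives z = ±sqrt(51)*I.
Upper half-plane: z = sqrt(51)*I (simple).

Each pole is a simple zero of Q(z) = z^2 + 51, so Res(f, z₀) = P(z₀)/Q'(z₀) with P(z) = 1, Q'(z) = 2*z:
  Res(f, sqrt(51)*I) = (1)/(2*sqrt(51)*I) = -sqrt(51)*I/102

∫_{-∞}^{∞} f(x) dx = 2πi · (-sqrt(51)*I/102) = sqrt(51)*pi/51

Final answer: sqrt(51)*pi/51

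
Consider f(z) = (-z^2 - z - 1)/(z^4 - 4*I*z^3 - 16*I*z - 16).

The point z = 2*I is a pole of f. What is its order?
Factor the denominator:
  z^4 - 4*I*z^3 - 16*I*z - 16 = (z - 2*I)^3*(z + 2*I)

The numerator P(z) = -z^2 - z - 1 has P(2*I) = 3 - 2*I ≠ 0, so no factor of (z - 2*I) cancels.
Near z = 2*I we can therefore write f(z) = g(z)/(z - 2*I)^3 with g analytic at 2*I and g(2*I) ≠ 0 (g is the numerator divided by the remaining denominator factors).

Hence z = 2*I is a pole of order 3.

Final answer: 3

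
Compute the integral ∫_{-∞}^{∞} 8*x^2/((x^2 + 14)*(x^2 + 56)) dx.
Let f(z) = 8*z^2/((z^2 + 14)*(z^2 + 56)). The denominator has no real zeros and deg Q - deg P = 2 ≥ 2, so the integral of f over the upper semicircle |z| = R tends to 0 as R → ∞. Closing the contour in the upper half-plane,
  ∫_{-∞}^{∞} f(x) dx = 2πi · Σ Res(f, z_k)  over the poles with Im z_k > 0.

Zeros of the denominator: z^2 + 14 = 0 gives z = ±sqrt(14)*I; z^2 + 56 = 0 gives z = ±2*sqrt(14)*I.
Upper half-plane: z = sqrt(14)*I, z = 2*sqrt(14)*I (simple).

Each pole is a simple zero of Q(z) = z^4 + 70*z^2 + 784, so Res(f, z₀) = P(z₀)/Q'(z₀) with P(z) = 8*z^2, Q'(z) = 4*z^3 + 140*z:
  Res(f, sqrt(14)*I) = (-112)/(84*sqrt(14)*I) = 2*sqrt(14)*I/21
  Res(f, 2*sqrt(14)*I) = (-448)/(-168*sqrt(14)*I) = -4*sqrt(14)*I/21

Sum of residues: -2*sqrt(14)*I/21
∫_{-∞}^{∞} f(x) dx = 2πi · (-2*sqrt(14)*I/21) = 4*sqrt(14)*pi/21

Final answer: 4*sqrt(14)*pi/21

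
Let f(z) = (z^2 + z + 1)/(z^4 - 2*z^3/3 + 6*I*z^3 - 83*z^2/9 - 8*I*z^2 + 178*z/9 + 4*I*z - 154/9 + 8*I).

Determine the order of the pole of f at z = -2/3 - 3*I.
2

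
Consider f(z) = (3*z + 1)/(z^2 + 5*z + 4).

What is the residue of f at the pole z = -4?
Write f(z) = P(z)/Q(z) with P(z) = 3*z + 1 and Q(z) = z^2 + 5*z + 4.
The denominator factors as Q(z) = (z + 4)*(z + 1), so z = -4 is a simple zero of Q and P is analytic there; z = -4 is therefore a simple pole and
  Res(f, z₀) = P(z₀)/Q'(z₀).

Q'(z) = 2*z + 5, so Q'(-4) = -3.
P(-4) = -11.

Res(f, -4) = (-11)/(-3) = 11/3

Final answer: 11/3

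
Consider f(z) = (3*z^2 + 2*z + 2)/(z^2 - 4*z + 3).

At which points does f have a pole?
The singularities of f are the zeros of the denominator. Factoring,
  z^2 - 4*z + 3 = (z - 3)*(z - 1)
so the candidates are z = 3, z = 1.

Check the numerator P(z) = 3*z^2 + 2*z + 2 at each one:
  P(3) = 35 ≠ 0, so z = 3 is a (simple) pole.
  P(1) = 7 ≠ 0, so z = 1 is a (simple) pole.

Poles of f: {1, 3}

Final answer: {1, 3}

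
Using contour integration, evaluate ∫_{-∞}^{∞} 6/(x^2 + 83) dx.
Let f(z) = 6/(z^2 + 83). The denominator has no real zeros and deg Q - deg P = 2 ≥ 2, so the integral of f over the upper semicircle |z| = R tends to 0 as R → ∞. Closing the contour in the upper half-plane,
  ∫_{-∞}^{∞} f(x) dx = 2πi · Σ Res(f, z_k)  over the poles with Im z_k > 0.

Zeros of the denominator: z^2 + 83 = 0 gives z = ±sqrt(83)*I.
Upper half-plane: z = sqrt(83)*I (simple).

Each pole is a simple zero of Q(z) = z^2 + 83, so Res(f, z₀) = P(z₀)/Q'(z₀) with P(z) = 6, Q'(z) = 2*z:
  Res(f, sqrt(83)*I) = (6)/(2*sqrt(83)*I) = -3*sqrt(83)*I/83

∫_{-∞}^{∞} f(x) dx = 2πi · (-3*sqrt(83)*I/83) = 6*sqrt(83)*pi/83

Final answer: 6*sqrt(83)*pi/83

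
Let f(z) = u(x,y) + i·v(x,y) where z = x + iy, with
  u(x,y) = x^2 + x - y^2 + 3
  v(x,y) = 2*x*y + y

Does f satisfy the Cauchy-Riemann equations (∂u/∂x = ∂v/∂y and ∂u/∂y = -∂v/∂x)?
∂u/∂x = 2*x + 1
∂v/∂y = 2*x + 1
∂u/∂y = -2*y
∂v/∂x = 2*y
∂u/∂x = ∂v/∂y and ∂u/∂y = -∂v/∂x hold identically; f is analytic.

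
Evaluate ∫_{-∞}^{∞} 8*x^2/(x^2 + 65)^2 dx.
Let f(z) = 8*z^2/(z^2 + 65)^2. The denominator has no real zeros and deg Q - deg P = 2 ≥ 2, so the integral of f over the upper semicircle |z| = R tends to 0 as R → ∞. Closing the contour in the upper half-plane,
  ∫_{-∞}^{∞} f(x) dx = 2πi · Σ Res(f, z_k)  over the poles with Im z_k > 0.

Zeros of the denominator: z^2 + 65 = 0 gives z = ±sqrt(65)*I.
Upper half-plane: z = sqrt(65)*I (a pole of order 2).

Write f(z) = g(z)/(z - sqrt(65)*I)^2 with g(z) = 8*z^2/(z + sqrt(65)*I)^2. For a double pole, Res(f, z₀) = g'(z₀):
  g'(z) = 16*sqrt(65)*I*z/(z + sqrt(65)*I)^3
  Res(f, sqrt(65)*I) = g'(sqrt(65)*I) = -2*sqrt(65)*I/65

∫_{-∞}^{∞} f(x) dx = 2πi · (-2*sqrt(65)*I/65) = 4*sqrt(65)*pi/65

Final answer: 4*sqrt(65)*pi/65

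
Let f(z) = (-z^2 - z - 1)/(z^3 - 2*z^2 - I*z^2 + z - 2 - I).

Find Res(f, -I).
Write f(z) = P(z)/Q(z) with P(z) = -z^2 - z - 1 and Q(z) = z^3 - 2*z^2 - I*z^2 + z - 2 - I.
The denominator factors as Q(z) = (z + I)*(z - 2 - I)*(z - I), so z = -I is a simple zero of Q and P is analytic there; z = -I is therefore a simple pole and
  Res(f, z₀) = P(z₀)/Q'(z₀).

Q'(z) = 3*z^2 - 4*z - 2*I*z + 1, so Q'(-I) = -4 + 4*I.
P(-I) = I.

Res(f, -I) = (I)/(-4 + 4*I) = 1/8 - I/8

Final answer: 1/8 - I/8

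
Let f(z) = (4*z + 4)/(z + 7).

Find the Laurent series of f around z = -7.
-24/(z + 7) + 4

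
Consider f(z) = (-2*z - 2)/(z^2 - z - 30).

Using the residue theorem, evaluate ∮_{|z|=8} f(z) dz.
By the residue theorem, ∮_C f(z) dz = 2πi · (sum of the residues of f at the poles inside |z| = 8).

The denominator factors as (z + 5)*(z - 6), so the singularities of f are simple poles at z = -5, z = 6.
  |-5|² = 25 < 64 = 8², so this pole is inside the contour.
  |6|² = 36 < 64 = 8², so this pole is inside the contour.

With P(z) = -2*z - 2 and Q(z) = z^2 - z - 30, each pole is simple, so Res(f, z₀) = P(z₀)/Q'(z₀) with Q'(z) = 2*z - 1.
  Res(f, -5) = P(-5)/Q'(-5) = (8)/(-11) = -8/11
  Res(f, 6) = P(6)/Q'(6) = (-14)/(11) = -14/11

Sum of residues inside C: -2
∮_C f(z) dz = 2πi · (-2) = -4*I*pi

Final answer: -4*I*pi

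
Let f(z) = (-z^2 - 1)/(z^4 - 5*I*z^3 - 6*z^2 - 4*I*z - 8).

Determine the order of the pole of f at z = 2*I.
Factor the denominator:
  z^4 - 5*I*z^3 - 6*z^2 - 4*I*z - 8 = (z - 2*I)^3*(z + I)

The numerator P(z) = -z^2 - 1 has P(2*I) = 3 ≠ 0, so no factor of (z - 2*I) cancels.
Near z = 2*I we can therefore write f(z) = g(z)/(z - 2*I)^3 with g analytic at 2*I and g(2*I) ≠ 0 (g is the numerator divided by the remaining denominator factors).

Hence z = 2*I is a pole of order 3.

Final answer: 3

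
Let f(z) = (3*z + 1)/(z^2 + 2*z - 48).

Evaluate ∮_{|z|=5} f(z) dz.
By the residue theorem, ∮_C f(z) dz = 2πi · (sum of the residues of f at the poles inside |z| = 5).

The denominator factors as (z - 6)*(z + 8), so the singularities of f are simple poles at z = 6, z = -8.
  |6|² = 36 > 25 = 5², so this pole is outside the contour.
  |-8|² = 64 > 25 = 5², so this pole is outside the contour.

No pole lies inside the contour, so f is analytic on and inside C and the integral is 0 (Cauchy's theorem).

Final answer: 0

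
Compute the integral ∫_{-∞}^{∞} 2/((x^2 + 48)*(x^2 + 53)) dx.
pi*(-12*sqrt(53) + 53*sqrt(3))/1590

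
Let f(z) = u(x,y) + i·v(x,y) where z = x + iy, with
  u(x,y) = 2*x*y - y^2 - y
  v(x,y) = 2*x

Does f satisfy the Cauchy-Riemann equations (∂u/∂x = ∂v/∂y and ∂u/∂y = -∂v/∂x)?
∂u/∂x = 2*y
∂v/∂y = 0
∂u/∂y = 2*x - 2*y - 1
∂v/∂x = 2
∂u/∂x ≠ ∂v/∂y and ∂u/∂y ≠ -∂v/∂x; the Cauchy-Riemann equations are not satisfied, so f is not analytic.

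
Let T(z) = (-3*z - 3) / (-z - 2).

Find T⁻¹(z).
Set w = T(z) = (-3*z - 3) / (-z - 2) and solve for z:
  w*(-z - 2) = -3*z - 3
  -2*w + z*(3 - w) + 3 = 0
  z*(3 - w) = 2*w - 3
  z = (3 - 2*w)/(w - 3)
Renaming the variable, T⁻¹(z) = (-2*z + 3)/(z - 3).
(Check: ad - bc = 3 ≠ 0, so T is invertible.)

Final answer: (-2*z + 3)/(z - 3)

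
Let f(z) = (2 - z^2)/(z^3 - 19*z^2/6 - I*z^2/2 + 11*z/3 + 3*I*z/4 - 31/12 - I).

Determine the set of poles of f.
{1/2 + I, 2/3 - I, 2 + I/2}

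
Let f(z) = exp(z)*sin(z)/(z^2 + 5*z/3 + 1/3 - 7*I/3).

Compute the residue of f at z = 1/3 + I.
Write f(z) = P(z)/Q(z) with P(z) = exp(z)*sin(z) and Q(z) = z^2 + 5*z/3 + 1/3 - 7*I/3.
The denominator factors as Q(z) = (z + 2 + I)*(z - 1/3 - I), so z = 1/3 + I is a simple zero of Q and P is analytic there; z = 1/3 + I is therefore a simple pole and
  Res(f, z₀) = P(z₀)/Q'(z₀).

Q'(z) = 2*z + 5/3, so Q'(1/3 + I) = 7/3 + 2*I.
P(1/3 + I) = exp(1/3 + I)*sin(1/3 + I).

Res(f, 1/3 + I) = (exp(1/3 + I)*sin(1/3 + I))/(7/3 + 2*I) = (21/85 - 18*I/85)*exp(1/3 + I)*sin(1/3 + I)

Final answer: (21/85 - 18*I/85)*exp(1/3 + I)*sin(1/3 + I)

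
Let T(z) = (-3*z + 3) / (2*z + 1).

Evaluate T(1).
Substitute z = 1:
  numerator:   -3*(1) + 3 = 0
  denominator: 2*(1) + 1 = 3
T(1) = (0)/(3) = 0

Final answer: 0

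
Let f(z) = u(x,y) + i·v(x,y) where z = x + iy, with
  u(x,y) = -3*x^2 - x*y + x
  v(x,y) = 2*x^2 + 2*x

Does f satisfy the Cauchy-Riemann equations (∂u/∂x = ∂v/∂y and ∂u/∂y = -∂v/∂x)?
∂u/∂x = -6*x - y + 1
∂v/∂y = 0
∂u/∂y = -x
∂v/∂x = 4*x + 2
∂u/∂x ≠ ∂v/∂y and ∂u/∂y ≠ -∂v/∂x; the Cauchy-Riemann equations are not satisfied, so f is not analytic.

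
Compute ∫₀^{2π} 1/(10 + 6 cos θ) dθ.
Let J = ∫₀^{2π} dθ/(10 + 6 cos θ).
Put z = e^{iθ}: then cos θ = (z + 1/z)/2, dθ = dz/(iz), and z runs once counterclockwise around |z| = 1:
  J = ∮_{|z|=1} 1/(10 + 6*(z + 1/z)/2) · dz/(iz) = (2/i) ∮_{|z|=1} dz/(6*z^2 + 20*z + 6).
The roots of 6*z^2 + 20*z + 6 are z = (-10 ± sqrt(10^2 - 6^2))/6, with sqrt(64) = 8; their product is 1, so only z₊ = -1/3 lies inside the unit circle (z₋ = -3 lies outside).
z₊ is a simple zero of q(z) = 6*z^2 + 20*z + 6, so Res(1/q, z₊) = 1/q'(z₊) with q'(z) = 12*z + 20; and q'(z₊) = 6*(z₊ - z₋) = 16.
Therefore J = (2/i) · 2πi · 1/(16) = 2*pi/(8) = pi/4

Final answer: pi/4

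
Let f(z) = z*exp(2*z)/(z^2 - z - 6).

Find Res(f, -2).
Write f(z) = P(z)/Q(z) with P(z) = z*exp(2*z) and Q(z) = z^2 - z - 6.
The denominator factors as Q(z) = (z - 3)*(z + 2), so z = -2 is a simple zero of Q and P is analytic there; z = -2 is therefore a simple pole and
  Res(f, z₀) = P(z₀)/Q'(z₀).

Q'(z) = 2*z - 1, so Q'(-2) = -5.
P(-2) = -2*exp(-4).

Res(f, -2) = (-2*exp(-4))/(-5) = 2*exp(-4)/5

Final answer: 2*exp(-4)/5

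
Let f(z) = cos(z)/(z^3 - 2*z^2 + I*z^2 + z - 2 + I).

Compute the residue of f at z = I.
Write f(z) = P(z)/Q(z) with P(z) = cos(z) and Q(z) = z^3 - 2*z^2 + I*z^2 + z - 2 + I.
The denominator factors as Q(z) = (z + I)*(z - I)*(z - 2 + I), so z = I is a simple zero of Q and P is analytic there; z = I is therefore a simple pole and
  Res(f, z₀) = P(z₀)/Q'(z₀).

Q'(z) = 3*z^2 - 4*z + 2*I*z + 1, so Q'(I) = -4 - 4*I.
P(I) = cosh(1).

Res(f, I) = (cosh(1))/(-4 - 4*I) = (-1/8 + I/8)*cosh(1)

Final answer: (-1/8 + I/8)*cosh(1)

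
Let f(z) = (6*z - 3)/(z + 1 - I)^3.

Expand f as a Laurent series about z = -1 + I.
Put w = z - (-1 + I), i.e. z = w - 1 + I. The denominator is w^3, so it suffices to rewrite the numerator in powers of w.

P(z) = 6*z - 3
P(w - 1 + I) = -9 + 6*I + 6*w

Dividing each term by w^3:
  f = (-9 + 6*I)/w^3 + 6/w^2

Substituting back w = z + 1 - I:
  f(z) = (-9 + 6*I)/(z + 1 - I)^3 + 6/(z + 1 - I)^2

The series is finite because the numerator is a polynomial; the negative powers form the principal part.

Final answer: (-9 + 6*I)/(z + 1 - I)^3 + 6/(z + 1 - I)^2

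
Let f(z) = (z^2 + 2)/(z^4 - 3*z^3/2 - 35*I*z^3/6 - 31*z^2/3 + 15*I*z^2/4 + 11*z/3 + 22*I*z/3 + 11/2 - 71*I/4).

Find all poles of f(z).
The singularities of f are the zeros of the denominator. Factoring,
  z^4 - 3*z^3/2 - 35*I*z^3/6 - 31*z^2/3 + 15*I*z^2/4 + 11*z/3 + 22*I*z/3 + 11/2 - 71*I/4 = (z - 1 + I/2)*(z - 3*I)*(z - 2 - 3*I)*(z + 3/2 - I/3)
so the candidates are z = 1 - I/2, z = 3*I, z = 2 + 3*I, z = -3/2 + I/3.

Check the numerator P(z) = z^2 + 2 at each one:
  P(1 - I/2) = 11/4 - I ≠ 0, so z = 1 - I/2 is a (simple) pole.
  P(3*I) = -7 ≠ 0, so z = 3*I is a (simple) pole.
  P(2 + 3*I) = -3 + 12*I ≠ 0, so z = 2 + 3*I is a (simple) pole.
  P(-3/2 + I/3) = 149/36 - I ≠ 0, so z = -3/2 + I/3 is a (simple) pole.

Poles of f: {-3/2 + I/3, 3*I, 1 - I/2, 2 + 3*I}

Final answer: {-3/2 + I/3, 3*I, 1 - I/2, 2 + 3*I}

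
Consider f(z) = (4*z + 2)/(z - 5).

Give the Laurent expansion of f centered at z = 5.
Put w = z - (5), i.e. z = w + 5. The denominator is w, so it suffices to rewrite the numerator in powers of w.

P(z) = 4*z + 2
P(w + 5) = 22 + 4*w

Dividing each term by w:
  f = 22/w + 4

Substituting back w = z - 5:
  f(z) = 22/(z - 5) + 4

The series is finite because the numerator is a polynomial; the negative powers form the principal part, and the coefficient of 1/(z - 5) gives Res(f, 5) = 22.

Final answer: 22/(z - 5) + 4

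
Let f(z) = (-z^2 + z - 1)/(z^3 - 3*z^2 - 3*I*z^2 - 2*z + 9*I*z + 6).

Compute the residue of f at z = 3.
-49/130 - 63*I/130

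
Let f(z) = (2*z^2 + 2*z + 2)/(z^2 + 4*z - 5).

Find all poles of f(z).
{-5, 1}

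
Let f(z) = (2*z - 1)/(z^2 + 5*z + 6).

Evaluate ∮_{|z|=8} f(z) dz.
By the residue theorem, ∮_C f(z) dz = 2πi · (sum of the residues of f at the poles inside |z| = 8).

The denominator factors as (z + 3)*(z + 2), so the singularities of f are simple poles at z = -3, z = -2.
  |-3|² = 9 < 64 = 8², so this pole is inside the contour.
  |-2|² = 4 < 64 = 8², so this pole is inside the contour.

With P(z) = 2*z - 1 and Q(z) = z^2 + 5*z + 6, each pole is simple, so Res(f, z₀) = P(z₀)/Q'(z₀) with Q'(z) = 2*z + 5.
  Res(f, -3) = P(-3)/Q'(-3) = (-7)/(-1) = 7
  Res(f, -2) = P(-2)/Q'(-2) = (-5)/(1) = -5

Sum of residues inside C: 2
∮_C f(z) dz = 2πi · (2) = 4*I*pi

Final answer: 4*I*pi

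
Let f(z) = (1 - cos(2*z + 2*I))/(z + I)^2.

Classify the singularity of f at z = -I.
Let u = z + I. The argument of cos is 2*z + 2*I = 2u, so
  f = (1 - cos(2u))/u^2 = ((2u)^2/2 - (2u)^4/24 + ...)/u^2 = 2 - (2/3)*u^2 + ...
The Laurent expansion about u = 0 has no negative powers; equivalently lim_{z→-I} f(z) = 2 exists and is finite.
So the singularity is removable.

Final answer: removable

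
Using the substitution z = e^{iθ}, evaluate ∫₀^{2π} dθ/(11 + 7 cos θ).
Let J = ∫₀^{2π} dθ/(11 + 7 cos θ).
Put z = e^{iθ}: then cos θ = (z + 1/z)/2, dθ = dz/(iz), and z runs once counterclockwise around |z| = 1:
  J = ∮_{|z|=1} 1/(11 + 7*(z + 1/z)/2) · dz/(iz) = (2/i) ∮_{|z|=1} dz/(7*z^2 + 22*z + 7).
The roots of 7*z^2 + 22*z + 7 are z = (-11 ± sqrt(11^2 - 7^2))/7, with sqrt(72) = 6*sqrt(2); their product is 1, so only z₊ = -11/7 + 6*sqrt(2)/7 lies inside the unit circle (z₋ = -11/7 - 6*sqrt(2)/7 lies outside).
z₊ is a simple zero of q(z) = 7*z^2 + 22*z + 7, so Res(1/q, z₊) = 1/q'(z₊) with q'(z) = 14*z + 22; and q'(z₊) = 7*(z₊ - z₋) = 12*sqrt(2).
Therefore J = (2/i) · 2πi · 1/(12*sqrt(2)) = 2*pi/(6*sqrt(2)) = sqrt(2)*pi/6

Final answer: sqrt(2)*pi/6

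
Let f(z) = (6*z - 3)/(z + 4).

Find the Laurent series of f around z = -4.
Put w = z - (-4), i.e. z = w - 4. The denominator is w, so it suffices to rewrite the numerator in powers of w.

P(z) = 6*z - 3
P(w - 4) = -27 + 6*w

Dividing each term by w:
  f = -27/w + 6

Substituting back w = z + 4:
  f(z) = -27/(z + 4) + 6

The series is finite because the numerator is a polynomial; the negative powers form the principal part, and the coefficient of 1/(z + 4) gives Res(f, -4) = -27.

Final answer: -27/(z + 4) + 6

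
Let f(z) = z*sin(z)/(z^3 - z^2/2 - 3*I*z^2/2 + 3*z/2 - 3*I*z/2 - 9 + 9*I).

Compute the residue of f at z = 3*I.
Write f(z) = P(z)/Q(z) with P(z) = z*sin(z) and Q(z) = z^3 - z^2/2 - 3*I*z^2/2 + 3*z/2 - 3*I*z/2 - 9 + 9*I.
The denominator factors as Q(z) = (z - 3*I)*(z - 2)*(z + 3/2 + 3*I/2), so z = 3*I is a simple zero of Q and P is analytic there; z = 3*I is therefore a simple pole and
  Res(f, z₀) = P(z₀)/Q'(z₀).

Q'(z) = 3*z^2 - z - 3*I*z + 3/2 - 3*I/2, so Q'(3*I) = -33/2 - 9*I/2.
P(3*I) = -3*sinh(3).

Res(f, 3*I) = (-3*sinh(3))/(-33/2 - 9*I/2) = (11/65 - 3*I/65)*sinh(3)

Final answer: (11/65 - 3*I/65)*sinh(3)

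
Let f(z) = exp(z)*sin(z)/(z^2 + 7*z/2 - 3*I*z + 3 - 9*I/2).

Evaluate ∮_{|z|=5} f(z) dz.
By the residue theorem, ∮_C f(z) dz = 2πi · (sum of the residues of f at the poles inside |z| = 5).

The denominator factors as (z + 3/2)*(z + 2 - 3*I), so the singularities of f are simple poles at z = -3/2, z = -2 + 3*I.
  |-3/2|² = 9/4 < 25 = 5², so this pole is inside the contour.
  |-2 + 3*I|² = 13 < 25 = 5², so this pole is inside the contour.

With P(z) = exp(z)*sin(z) and Q(z) = z^2 + 7*z/2 - 3*I*z + 3 - 9*I/2, each pole is simple, so Res(f, z₀) = P(z₀)/Q'(z₀) with Q'(z) = 2*z + 7/2 - 3*I.
  Res(f, -3/2) = P(-3/2)/Q'(-3/2) = (-exp(-3/2)*sin(3/2))/(1/2 - 3*I) = (-2/37 - 12*I/37)*exp(-3/2)*sin(3/2)
  Res(f, -2 + 3*I) = P(-2 + 3*I)/Q'(-2 + 3*I) = (-exp(-2 + 3*I)*sin(2 - 3*I))/(-1/2 + 3*I) = (2/37 + 12*I/37)*exp(-2 + 3*I)*sin(2 - 3*I)

Sum of residues inside C: (2/37 + 12*I/37)*exp(-2 + 3*I)*sin(2 - 3*I) + (-2/37 - 12*I/37)*exp(-3/2)*sin(3/2)
∮_C f(z) dz = 2πi · ((2/37 + 12*I/37)*exp(-2 + 3*I)*sin(2 - 3*I) + (-2/37 - 12*I/37)*exp(-3/2)*sin(3/2)) = pi*(24/37 - 4*I/37)*exp(-3/2)*sin(3/2) + pi*(-24/37 + 4*I/37)*exp(-2 + 3*I)*sin(2 - 3*I)

Final answer: pi*(24/37 - 4*I/37)*exp(-3/2)*sin(3/2) + pi*(-24/37 + 4*I/37)*exp(-2 + 3*I)*sin(2 - 3*I)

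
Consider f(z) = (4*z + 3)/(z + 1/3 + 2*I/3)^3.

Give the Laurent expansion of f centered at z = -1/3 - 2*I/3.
Put w = z - (-1/3 - 2*I/3), i.e. z = w - 1/3 - 2*I/3. The denominator is w^3, so it suffices to rewrite the numerator in powers of w.

P(z) = 4*z + 3
P(w - 1/3 - 2*I/3) = 5/3 - 8*I/3 + 4*w

Dividing each term by w^3:
  f = (5/3 - 8*I/3)/w^3 + 4/w^2

Substituting back w = z + 1/3 + 2*I/3:
  f(z) = (5/3 - 8*I/3)/(z + 1/3 + 2*I/3)^3 + 4/(z + 1/3 + 2*I/3)^2

The series is finite because the numerator is a polynomial; the negative powers form the principal part.

Final answer: (5/3 - 8*I/3)/(z + 1/3 + 2*I/3)^3 + 4/(z + 1/3 + 2*I/3)^2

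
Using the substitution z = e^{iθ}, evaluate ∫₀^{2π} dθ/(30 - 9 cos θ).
2*sqrt(91)*pi/273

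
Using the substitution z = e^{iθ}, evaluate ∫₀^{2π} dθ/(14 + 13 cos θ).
2*sqrt(3)*pi/9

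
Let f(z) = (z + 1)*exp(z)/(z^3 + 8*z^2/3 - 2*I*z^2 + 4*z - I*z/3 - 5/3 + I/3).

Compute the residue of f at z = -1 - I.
(-39/425 + 48*I/425)*exp(-1 - I)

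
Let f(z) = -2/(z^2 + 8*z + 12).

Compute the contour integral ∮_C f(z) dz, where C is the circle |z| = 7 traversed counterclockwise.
By the residue theorem, ∮_C f(z) dz = 2πi · (sum of the residues of f at the poles inside |z| = 7).

The denominator factors as (z + 6)*(z + 2), so the singularities of f are simple poles at z = -6, z = -2.
  |-6|² = 36 < 49 = 7², so this pole is inside the contour.
  |-2|² = 4 < 49 = 7², so this pole is inside the contour.

With P(z) = -2 and Q(z) = z^2 + 8*z + 12, each pole is simple, so Res(f, z₀) = P(z₀)/Q'(z₀) with Q'(z) = 2*z + 8.
  Res(f, -6) = P(-6)/Q'(-6) = (-2)/(-4) = 1/2
  Res(f, -2) = P(-2)/Q'(-2) = (-2)/(4) = -1/2

Sum of residues inside C: 0
∮_C f(z) dz = 2πi · (0) = 0

Final answer: 0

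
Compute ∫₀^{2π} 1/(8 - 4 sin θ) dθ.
sqrt(3)*pi/6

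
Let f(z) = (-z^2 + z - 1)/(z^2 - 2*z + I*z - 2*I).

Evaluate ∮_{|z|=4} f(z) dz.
By the residue theorem, ∮_C f(z) dz = 2πi · (sum of the residues of f at the poles inside |z| = 4).

The denominator factors as (z - 2)*(z + I), so the singularities of f are simple poles at z = 2, z = -I.
  |2|² = 4 < 16 = 4², so this pole is inside the contour.
  |-I|² = 1 < 16 = 4², so this pole is inside the contour.

With P(z) = -z^2 + z - 1 and Q(z) = z^2 - 2*z + I*z - 2*I, each pole is simple, so Res(f, z₀) = P(z₀)/Q'(z₀) with Q'(z) = 2*z - 2 + I.
  Res(f, 2) = P(2)/Q'(2) = (-3)/(2 + I) = -6/5 + 3*I/5
  Res(f, -I) = P(-I)/Q'(-I) = (-I)/(-2 - I) = 1/5 + 2*I/5

Sum of residues inside C: -1 + I
∮_C f(z) dz = 2πi · (-1 + I) = pi*(-2 - 2*I)

Final answer: pi*(-2 - 2*I)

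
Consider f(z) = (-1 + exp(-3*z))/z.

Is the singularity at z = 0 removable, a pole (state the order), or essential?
removable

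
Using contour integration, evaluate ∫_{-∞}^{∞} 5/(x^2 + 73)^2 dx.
Let f(z) = 5/(z^2 + 73)^2. The denominator has no real zeros and deg Q - deg P = 4 ≥ 2, so the integral of f over the upper semicircle |z| = R tends to 0 as R → ∞. Closing the contour in the upper half-plane,
  ∫_{-∞}^{∞} f(x) dx = 2πi · Σ Res(f, z_k)  over the poles with Im z_k > 0.

Zeros of the denominator: z^2 + 73 = 0 gives z = ±sqrt(73)*I.
Upper half-plane: z = sqrt(73)*I (a pole of order 2).

Write f(z) = g(z)/(z - sqrt(73)*I)^2 with g(z) = 5/(z + sqrt(73)*I)^2. For a double pole, Res(f, z₀) = g'(z₀):
  g'(z) = -10/(z + sqrt(73)*I)^3
  Res(f, sqrt(73)*I) = g'(sqrt(73)*I) = -5*sqrt(73)*I/21316

∫_{-∞}^{∞} f(x) dx = 2πi · (-5*sqrt(73)*I/21316) = 5*sqrt(73)*pi/10658

Final answer: 5*sqrt(73)*pi/10658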